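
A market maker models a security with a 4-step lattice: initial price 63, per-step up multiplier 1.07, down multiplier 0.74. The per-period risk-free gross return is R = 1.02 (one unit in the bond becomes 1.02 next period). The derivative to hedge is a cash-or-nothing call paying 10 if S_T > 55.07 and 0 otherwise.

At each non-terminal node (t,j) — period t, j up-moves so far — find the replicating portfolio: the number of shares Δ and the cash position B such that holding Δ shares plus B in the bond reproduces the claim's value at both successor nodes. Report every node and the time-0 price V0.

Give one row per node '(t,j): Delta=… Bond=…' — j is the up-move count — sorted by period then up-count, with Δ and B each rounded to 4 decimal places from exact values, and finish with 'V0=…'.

Since d<R<u, set p* = (R−d)/(u−d) = 0.8485; price each node as the discounted p*-expectation of its children.
Payoff layer (t=4): V(4,0)=0.0000, V(4,1)=0.0000, V(4,2)=0.0000, V(4,3)=10.0000, V(4,4)=10.0000
(3,0): S=25.5291. Δ = (V_up−V_dn)/(S_up−S_dn) = (0.0000−0.0000)/(27.3161−18.8915) = 0.0000. V = [p*·0.0000 + (1−p*)·0.0000]/1.02 = 0.0000. B = V − Δ·S = 0.0000.
(3,1): S=36.9137. Δ = (V_up−V_dn)/(S_up−S_dn) = (0.0000−0.0000)/(39.4977−27.3161) = 0.0000. V = [p*·0.0000 + (1−p*)·0.0000]/1.02 = 0.0000. B = V − Δ·S = 0.0000.
(3,2): S=53.3752. Δ = (V_up−V_dn)/(S_up−S_dn) = (10.0000−0.0000)/(57.1115−39.4977) = 0.5677. V = [p*·10.0000 + (1−p*)·0.0000]/1.02 = 8.3185. B = V − Δ·S = -21.9846.
(3,3): S=77.1777. Δ = (V_up−V_dn)/(S_up−S_dn) = (10.0000−10.0000)/(82.5801−57.1115) = 0.0000. V = [p*·10.0000 + (1−p*)·10.0000]/1.02 = 9.8039. B = V − Δ·S = 9.8039.
(2,0): S=34.4988. Δ = (V_up−V_dn)/(S_up−S_dn) = (0.0000−0.0000)/(36.9137−25.5291) = 0.0000. V = [p*·0.0000 + (1−p*)·0.0000]/1.02 = 0.0000. B = V − Δ·S = 0.0000.
(2,1): S=49.8834. Δ = (V_up−V_dn)/(S_up−S_dn) = (8.3185−0.0000)/(53.3752−36.9137) = 0.5053. V = [p*·8.3185 + (1−p*)·0.0000]/1.02 = 6.9197. B = V − Δ·S = -18.2878.
(2,2): S=72.1287. Δ = (V_up−V_dn)/(S_up−S_dn) = (9.8039−8.3185)/(77.1777−53.3752) = 0.0624. V = [p*·9.8039 + (1−p*)·8.3185]/1.02 = 9.3910. B = V − Δ·S = 4.8897.
(1,0): S=46.6200. Δ = (V_up−V_dn)/(S_up−S_dn) = (6.9197−0.0000)/(49.8834−34.4988) = 0.4498. V = [p*·6.9197 + (1−p*)·0.0000]/1.02 = 5.7561. B = V − Δ·S = -15.2127.
(1,1): S=67.4100. Δ = (V_up−V_dn)/(S_up−S_dn) = (9.3910−6.9197)/(72.1287−49.8834) = 0.1111. V = [p*·9.3910 + (1−p*)·6.9197]/1.02 = 8.8398. B = V − Δ·S = 1.3509.
(0,0): S=63.0000. Δ = (V_up−V_dn)/(S_up−S_dn) = (8.8398−5.7561)/(67.4100−46.6200) = 0.1483. V = [p*·8.8398 + (1−p*)·5.7561]/1.02 = 8.2084. B = V − Δ·S = -1.1360.
Each (Δ,B) replicates both successor values, so the strategy is self-financing and V0 is arbitrage-free.

(0,0): Delta=0.1483 Bond=-1.1360
(1,0): Delta=0.4498 Bond=-15.2127
(1,1): Delta=0.1111 Bond=1.3509
(2,0): Delta=0.0000 Bond=0.0000
(2,1): Delta=0.5053 Bond=-18.2878
(2,2): Delta=0.0624 Bond=4.8897
(3,0): Delta=0.0000 Bond=0.0000
(3,1): Delta=0.0000 Bond=0.0000
(3,2): Delta=0.5677 Bond=-21.9846
(3,3): Delta=0.0000 Bond=9.8039
V0=8.2084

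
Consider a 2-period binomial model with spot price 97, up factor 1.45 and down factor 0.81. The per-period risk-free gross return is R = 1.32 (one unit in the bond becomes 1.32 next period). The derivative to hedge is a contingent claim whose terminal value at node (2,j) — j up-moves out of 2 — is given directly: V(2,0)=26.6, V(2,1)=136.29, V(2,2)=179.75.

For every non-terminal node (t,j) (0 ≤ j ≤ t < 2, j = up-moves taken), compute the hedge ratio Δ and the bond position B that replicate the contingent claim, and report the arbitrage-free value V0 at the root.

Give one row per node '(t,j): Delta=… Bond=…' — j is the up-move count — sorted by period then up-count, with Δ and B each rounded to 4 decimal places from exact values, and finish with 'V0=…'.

Risk-neutral probability p* = (R−d)/(u−d) = (1.32−0.81)/(1.45−0.81) = 0.7969.
Terminal values V(2,·): V(2,0)=26.6000, V(2,1)=136.2900, V(2,2)=179.7500
Node (1,0) S=78.5700: V=(p*·136.2900+(1−p*)·26.6000)/1.32=86.3706; Δ=(136.2900−26.6000)/(113.9265−63.6417)=2.1814; B=V−Δ·S=-85.0200
Node (1,1) S=140.6500: V=(p*·179.7500+(1−p*)·136.2900)/1.32=129.4865; Δ=(179.7500−136.2900)/(203.9425−113.9265)=0.4828; B=V−Δ·S=61.5803
Node (0,0) S=97.0000: V=(p*·129.4865+(1−p*)·86.3706)/1.32=91.4611; Δ=(129.4865−86.3706)/(140.6500−78.5700)=0.6945; B=V−Δ·S=24.0925
Self-financing check: at every node Δ·S+B equals the discounted successor values.

(0,0): Delta=0.6945 Bond=24.0925
(1,0): Delta=2.1814 Bond=-85.0200
(1,1): Delta=0.4828 Bond=61.5803
V0=91.4611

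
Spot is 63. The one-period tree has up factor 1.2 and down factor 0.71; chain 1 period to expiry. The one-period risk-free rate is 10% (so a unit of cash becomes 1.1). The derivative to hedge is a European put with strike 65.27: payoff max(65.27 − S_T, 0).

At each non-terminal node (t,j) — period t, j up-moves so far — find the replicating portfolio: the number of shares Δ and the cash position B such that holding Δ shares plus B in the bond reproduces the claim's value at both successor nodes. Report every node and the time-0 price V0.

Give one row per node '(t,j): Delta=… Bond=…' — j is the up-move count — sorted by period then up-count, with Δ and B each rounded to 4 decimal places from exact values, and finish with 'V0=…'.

No-arbitrage ⇒ martingale measure with p* = (R−d)/(u−d) = 0.7959.
At expiry t=1: V(1,0)=20.5400, V(1,1)=0.0000
Node (0,0) S=63.0000: V=(p*·0.0000+(1−p*)·20.5400)/1.1=3.8108; Δ=(0.0000−20.5400)/(75.6000−44.7300)=-0.6654; B=V−Δ·S=45.7291
The time-0 hedge costs 3.8108, which is the no-arbitrage price.

(0,0): Delta=-0.6654 Bond=45.7291
V0=3.8108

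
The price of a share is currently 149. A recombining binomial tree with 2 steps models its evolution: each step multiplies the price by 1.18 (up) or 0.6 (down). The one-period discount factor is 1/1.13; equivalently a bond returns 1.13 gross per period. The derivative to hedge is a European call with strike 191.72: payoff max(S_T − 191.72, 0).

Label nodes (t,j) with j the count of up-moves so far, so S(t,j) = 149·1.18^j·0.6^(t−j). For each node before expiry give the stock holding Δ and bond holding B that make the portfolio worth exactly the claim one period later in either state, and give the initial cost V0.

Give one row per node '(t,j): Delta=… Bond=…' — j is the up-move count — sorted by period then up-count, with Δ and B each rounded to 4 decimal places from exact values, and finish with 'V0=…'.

No-arbitrage ⇒ martingale measure with p* = (R−d)/(u−d) = 0.9138.
Payoff layer (t=2): V(2,0)=0.0000, V(2,1)=0.0000, V(2,2)=15.7476
Node (1,0) S=89.4000: V=(p*·0.0000+(1−p*)·0.0000)/1.13=0.0000; Δ=(0.0000−0.0000)/(105.4920−53.6400)=0.0000; B=V−Δ·S=0.0000
Node (1,1) S=175.8200: V=(p*·15.7476+(1−p*)·0.0000)/1.13=12.7346; Δ=(15.7476−0.0000)/(207.4676−105.4920)=0.1544; B=V−Δ·S=-14.4165
Node (0,0) S=149.0000: V=(p*·12.7346+(1−p*)·0.0000)/1.13=10.2980; Δ=(12.7346−0.0000)/(175.8200−89.4000)=0.1474; B=V−Δ·S=-11.6581
Root portfolio cost Δ·149+B reproduces V0=10.2980.

(0,0): Delta=0.1474 Bond=-11.6581
(1,0): Delta=0.0000 Bond=0.0000
(1,1): Delta=0.1544 Bond=-14.4165
V0=10.2980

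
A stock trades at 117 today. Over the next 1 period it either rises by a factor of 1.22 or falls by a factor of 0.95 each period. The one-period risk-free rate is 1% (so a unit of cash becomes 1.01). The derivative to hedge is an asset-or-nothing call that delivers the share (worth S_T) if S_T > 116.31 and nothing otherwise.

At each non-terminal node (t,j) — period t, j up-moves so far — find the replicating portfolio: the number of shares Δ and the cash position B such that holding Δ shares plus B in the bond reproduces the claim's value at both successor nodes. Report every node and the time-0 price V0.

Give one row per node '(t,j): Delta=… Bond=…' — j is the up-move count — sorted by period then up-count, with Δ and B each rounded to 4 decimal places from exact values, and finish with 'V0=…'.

(0,0): Delta=4.5185 Bond=-497.2607
V0=31.4059

No-arbitrage ⇒ martingale measure with p* = (R−d)/(u−d) = 0.2222.
Terminal values V(1,·): V(1,0)=0.0000, V(1,1)=142.7400
Node (0,0) S=117.0000: V=(p*·142.7400+(1−p*)·0.0000)/1.01=31.4059; Δ=(142.7400−0.0000)/(142.7400−111.1500)=4.5185; B=V−Δ·S=-497.2607
Each (Δ,B) replicates both successor values, so the strategy is self-financing and V0 is arbitrage-free.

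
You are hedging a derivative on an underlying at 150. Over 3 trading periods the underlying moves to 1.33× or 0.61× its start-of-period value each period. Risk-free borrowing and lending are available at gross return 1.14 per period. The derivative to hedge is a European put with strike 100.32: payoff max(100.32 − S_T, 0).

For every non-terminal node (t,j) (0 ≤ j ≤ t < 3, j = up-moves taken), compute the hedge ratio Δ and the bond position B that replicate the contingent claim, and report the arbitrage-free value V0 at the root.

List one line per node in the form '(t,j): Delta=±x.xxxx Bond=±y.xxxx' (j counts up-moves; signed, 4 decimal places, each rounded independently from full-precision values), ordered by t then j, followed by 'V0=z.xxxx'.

(0,0): Delta=-0.0921 Bond=17.3513
(1,0): Delta=-0.3969 Bond=47.6640
(1,1): Delta=-0.0420 Bond=9.7845
(2,0): Delta=-1.0000 Bond=88.0000
(2,1): Delta=-0.2977 Bond=42.2691
(2,2): Delta=0.0000 Bond=0.0000
V0=3.5297

The replicating-portfolio and risk-neutral prices coincide; use p* = (1.14−0.61)/(1.33−0.61) = 0.7361 for the latter.
Payoff layer (t=3): V(3,0)=66.2729, V(3,1)=26.0861, V(3,2)=0.0000, V(3,3)=0.0000
(2,0): S=55.8150. Δ = (V_up−V_dn)/(S_up−S_dn) = (26.0861−66.2729)/(74.2340−34.0471) = -1.0000. V = [p*·26.0861 + (1−p*)·66.2729]/1.14 = 32.1850. B = V − Δ·S = 88.0000.
(2,1): S=121.6950. Δ = (V_up−V_dn)/(S_up−S_dn) = (0.0000−26.0861)/(161.8544−74.2339) = -0.2977. V = [p*·0.0000 + (1−p*)·26.0861]/1.14 = 6.0384. B = V − Δ·S = 42.2691.
(2,2): S=265.3350. Δ = (V_up−V_dn)/(S_up−S_dn) = (0.0000−0.0000)/(352.8956−161.8544) = 0.0000. V = [p*·0.0000 + (1−p*)·0.0000]/1.14 = 0.0000. B = V − Δ·S = 0.0000.
(1,0): S=91.5000. Δ = (V_up−V_dn)/(S_up−S_dn) = (6.0384−32.1850)/(121.6950−55.8150) = -0.3969. V = [p*·6.0384 + (1−p*)·32.1850]/1.14 = 11.3493. B = V − Δ·S = 47.6640.
(1,1): S=199.5000. Δ = (V_up−V_dn)/(S_up−S_dn) = (0.0000−6.0384)/(265.3350−121.6950) = -0.0420. V = [p*·0.0000 + (1−p*)·6.0384]/1.14 = 1.3978. B = V − Δ·S = 9.7845.
(0,0): S=150.0000. Δ = (V_up−V_dn)/(S_up−S_dn) = (1.3978−11.3493)/(199.5000−91.5000) = -0.0921. V = [p*·1.3978 + (1−p*)·11.3493]/1.14 = 3.5297. B = V − Δ·S = 17.3513.
Root portfolio cost Δ·150+B reproduces V0=3.5297.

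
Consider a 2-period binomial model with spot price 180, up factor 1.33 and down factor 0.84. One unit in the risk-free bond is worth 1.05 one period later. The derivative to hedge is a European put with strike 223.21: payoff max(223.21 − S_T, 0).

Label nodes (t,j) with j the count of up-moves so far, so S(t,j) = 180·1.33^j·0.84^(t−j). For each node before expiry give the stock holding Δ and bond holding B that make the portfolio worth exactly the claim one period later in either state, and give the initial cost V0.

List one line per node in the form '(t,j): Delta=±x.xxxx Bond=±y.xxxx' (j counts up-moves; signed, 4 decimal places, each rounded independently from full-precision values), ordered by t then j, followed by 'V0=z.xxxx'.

(0,0): Delta=-0.5595 Bond=139.0231
(1,0): Delta=-1.0000 Bond=212.5810
(1,1): Delta=-0.1885 Bond=57.1654
V0=38.3168

Since d<R<u, set p* = (R−d)/(u−d) = 0.4286; price each node as the discounted p*-expectation of its children.
At expiry t=2: V(2,0)=96.2020, V(2,1)=22.1140, V(2,2)=0.0000
(1,0): S=151.2000. Δ = (V_up−V_dn)/(S_up−S_dn) = (22.1140−96.2020)/(201.0960−127.0080) = -1.0000. V = [p*·22.1140 + (1−p*)·96.2020]/1.05 = 61.3810. B = V − Δ·S = 212.5810.
(1,1): S=239.4000. Δ = (V_up−V_dn)/(S_up−S_dn) = (0.0000−22.1140)/(318.4020−201.0960) = -0.1885. V = [p*·0.0000 + (1−p*)·22.1140]/1.05 = 12.0348. B = V − Δ·S = 57.1654.
(0,0): S=180.0000. Δ = (V_up−V_dn)/(S_up−S_dn) = (12.0348−61.3810)/(239.4000−151.2000) = -0.5595. V = [p*·12.0348 + (1−p*)·61.3810]/1.05 = 38.3168. B = V − Δ·S = 139.0231.
Check: Δ(0,0)·S0 + B(0,0) = 38.3168 = V0.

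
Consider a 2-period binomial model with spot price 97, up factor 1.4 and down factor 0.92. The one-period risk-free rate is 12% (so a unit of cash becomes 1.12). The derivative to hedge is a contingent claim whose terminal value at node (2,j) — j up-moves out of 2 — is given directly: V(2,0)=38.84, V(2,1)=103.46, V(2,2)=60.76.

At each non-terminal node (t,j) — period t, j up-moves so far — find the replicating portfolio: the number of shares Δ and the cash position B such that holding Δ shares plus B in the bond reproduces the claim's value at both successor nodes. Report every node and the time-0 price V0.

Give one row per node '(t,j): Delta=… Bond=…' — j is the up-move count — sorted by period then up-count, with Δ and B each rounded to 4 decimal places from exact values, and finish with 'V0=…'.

(0,0): Delta=0.3817 Bond=22.0161
(1,0): Delta=1.5086 Bond=-75.9063
(1,1): Delta=-0.6551 Bond=165.4479
V0=59.0386

The replicating-portfolio and risk-neutral prices coincide; use p* = (1.12−0.92)/(1.4−0.92) = 0.4167 for the latter.
Payoff layer (t=2): V(2,0)=38.8400, V(2,1)=103.4600, V(2,2)=60.7600
Node (1,0) S=89.2400: V=(p*·103.4600+(1−p*)·38.8400)/1.12=58.7188; Δ=(103.4600−38.8400)/(124.9360−82.1008)=1.5086; B=V−Δ·S=-75.9062
Node (1,1) S=135.8000: V=(p*·60.7600+(1−p*)·103.4600)/1.12=76.4896; Δ=(60.7600−103.4600)/(190.1200−124.9360)=-0.6551; B=V−Δ·S=165.4479
Node (0,0) S=97.0000: V=(p*·76.4896+(1−p*)·58.7188)/1.12=59.0386; Δ=(76.4896−58.7188)/(135.8000−89.2400)=0.3817; B=V−Δ·S=22.0161
Each (Δ,B) replicates both successor values, so the strategy is self-financing and V0 is arbitrage-free.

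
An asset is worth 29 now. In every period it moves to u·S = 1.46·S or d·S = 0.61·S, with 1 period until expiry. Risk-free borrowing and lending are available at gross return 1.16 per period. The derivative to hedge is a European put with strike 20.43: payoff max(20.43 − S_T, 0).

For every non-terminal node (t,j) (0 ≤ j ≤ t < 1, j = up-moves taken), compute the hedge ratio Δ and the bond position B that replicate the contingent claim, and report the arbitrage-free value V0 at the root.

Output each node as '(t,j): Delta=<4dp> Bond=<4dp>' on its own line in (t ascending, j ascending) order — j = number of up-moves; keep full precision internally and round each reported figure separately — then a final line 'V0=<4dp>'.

(0,0): Delta=-0.1112 Bond=4.0572
V0=0.8337

Since d<R<u, set p* = (R−d)/(u−d) = 0.6471; price each node as the discounted p*-expectation of its children.
At expiry t=1: V(1,0)=2.7400, V(1,1)=0.0000
(0,0): S=29.0000. Δ = (V_up−V_dn)/(S_up−S_dn) = (0.0000−2.7400)/(42.3400−17.6900) = -0.1112. V = [p*·0.0000 + (1−p*)·2.7400]/1.16 = 0.8337. B = V − Δ·S = 4.0572.
The time-0 hedge costs 0.8337, which is the no-arbitrage price.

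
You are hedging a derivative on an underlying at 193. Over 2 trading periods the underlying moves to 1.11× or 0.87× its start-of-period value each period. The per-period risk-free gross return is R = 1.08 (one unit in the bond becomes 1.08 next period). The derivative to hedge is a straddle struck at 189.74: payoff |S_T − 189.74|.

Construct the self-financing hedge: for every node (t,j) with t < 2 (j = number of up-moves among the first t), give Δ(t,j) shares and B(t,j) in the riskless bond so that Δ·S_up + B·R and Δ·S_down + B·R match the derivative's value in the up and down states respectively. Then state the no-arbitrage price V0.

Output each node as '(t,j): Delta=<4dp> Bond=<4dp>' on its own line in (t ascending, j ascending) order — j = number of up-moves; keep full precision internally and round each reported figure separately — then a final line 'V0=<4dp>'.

(0,0): Delta=0.6811 Bond=-98.6890
(1,0): Delta=-1.0000 Bond=175.6852
(1,1): Delta=0.8693 Bond=-146.9083
V0=32.7585

The replicating-portfolio and risk-neutral prices coincide; use p* = (1.08−0.87)/(1.11−0.87) = 0.8750 for the latter.
Terminal values V(2,·): V(2,0)=43.6583, V(2,1)=3.3599, V(2,2)=48.0553
(1,0): S=167.9100. Δ = (V_up−V_dn)/(S_up−S_dn) = (3.3599−43.6583)/(186.3801−146.0817) = -1.0000. V = [p*·3.3599 + (1−p*)·43.6583]/1.08 = 7.7752. B = V − Δ·S = 175.6852.
(1,1): S=214.2300. Δ = (V_up−V_dn)/(S_up−S_dn) = (48.0553−3.3599)/(237.7953−186.3801) = 0.8693. V = [p*·48.0553 + (1−p*)·3.3599]/1.08 = 39.3226. B = V − Δ·S = -146.9083.
(0,0): S=193.0000. Δ = (V_up−V_dn)/(S_up−S_dn) = (39.3226−7.7752)/(214.2300−167.9100) = 0.6811. V = [p*·39.3226 + (1−p*)·7.7752]/1.08 = 32.7585. B = V − Δ·S = -98.6890.
Self-financing check: at every node Δ·S+B equals the discounted successor values.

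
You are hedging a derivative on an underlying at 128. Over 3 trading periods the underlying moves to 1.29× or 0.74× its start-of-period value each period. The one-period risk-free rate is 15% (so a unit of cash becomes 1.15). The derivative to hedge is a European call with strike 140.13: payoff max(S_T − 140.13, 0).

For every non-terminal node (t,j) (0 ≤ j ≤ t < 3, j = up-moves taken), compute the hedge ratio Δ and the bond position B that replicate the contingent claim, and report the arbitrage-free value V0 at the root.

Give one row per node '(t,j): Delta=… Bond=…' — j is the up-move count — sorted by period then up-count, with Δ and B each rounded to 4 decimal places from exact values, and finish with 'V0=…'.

The replicating-portfolio and risk-neutral prices coincide; use p* = (1.15−0.74)/(1.29−0.74) = 0.7455 for the latter.
Terminal values V(3,·): V(3,0)=0.0000, V(3,1)=0.0000, V(3,2)=17.4936, V(3,3)=134.6462
  t=2,j=0: stock 70.0928 → up 90.4197 (V=0.0000), down 51.8687 (V=0.0000). Price 0.0000; hedge Δ=0.0000, bond B=0.0000.
  t=2,j=1: stock 122.1888 → up 157.6236 (V=17.4936), down 90.4197 (V=0.0000). Price 11.3397; hedge Δ=0.2603, bond B=-20.4668.
  t=2,j=2: stock 213.0048 → up 274.7762 (V=134.6462), down 157.6236 (V=17.4936). Price 91.1526; hedge Δ=1.0000, bond B=-121.8522.
  t=1,j=0: stock 94.7200 → up 122.1888 (V=11.3397), down 70.0928 (V=0.0000). Price 7.3506; hedge Δ=0.2177, bond B=-13.2670.
  t=1,j=1: stock 165.1200 → up 213.0048 (V=91.1526), down 122.1888 (V=11.3397). Price 61.5970; hedge Δ=0.8788, bond B=-83.5174.
  t=0,j=0: stock 128.0000 → up 165.1200 (V=61.5970), down 94.7200 (V=7.3506). Price 41.5555; hedge Δ=0.7705, bond B=-57.0743.
Self-financing check: at every node Δ·S+B equals the discounted successor values.

(0,0): Delta=0.7705 Bond=-57.0743
(1,0): Delta=0.2177 Bond=-13.2670
(1,1): Delta=0.8788 Bond=-83.5174
(2,0): Delta=0.0000 Bond=0.0000
(2,1): Delta=0.2603 Bond=-20.4668
(2,2): Delta=1.0000 Bond=-121.8522
V0=41.5555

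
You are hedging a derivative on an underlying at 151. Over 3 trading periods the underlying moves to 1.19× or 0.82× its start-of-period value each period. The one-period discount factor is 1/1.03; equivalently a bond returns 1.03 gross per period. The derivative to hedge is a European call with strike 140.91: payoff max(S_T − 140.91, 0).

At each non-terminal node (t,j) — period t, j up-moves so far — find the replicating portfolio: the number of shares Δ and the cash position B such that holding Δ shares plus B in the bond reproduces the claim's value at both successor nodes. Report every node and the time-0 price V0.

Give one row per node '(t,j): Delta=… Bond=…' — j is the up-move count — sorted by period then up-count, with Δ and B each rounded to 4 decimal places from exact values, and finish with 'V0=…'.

Risk-neutral probability p* = (R−d)/(u−d) = (1.03−0.82)/(1.19−0.82) = 0.5676.
Payoff layer (t=3): V(3,0)=0.0000, V(3,1)=0.0000, V(3,2)=34.4315, V(3,3)=113.5490
  t=2,j=0: stock 101.5324 → up 120.8236 (V=0.0000), down 83.2566 (V=0.0000). Price 0.0000; hedge Δ=0.0000, bond B=0.0000.
  t=2,j=1: stock 147.3458 → up 175.3415 (V=34.4315), down 120.8236 (V=0.0000). Price 18.9730; hedge Δ=0.6316, bond B=-74.0851.
  t=2,j=2: stock 213.8311 → up 254.4590 (V=113.5490), down 175.3415 (V=34.4315). Price 77.0253; hedge Δ=1.0000, bond B=-136.8058.
  t=1,j=0: stock 123.8200 → up 147.3458 (V=18.9730), down 101.5324 (V=0.0000). Price 10.4548; hedge Δ=0.4141, bond B=-40.8236.
  t=1,j=1: stock 179.6900 → up 213.8311 (V=77.0253), down 147.3458 (V=18.9730). Price 50.4093; hedge Δ=0.8732, bond B=-106.4887.
  t=0,j=0: stock 151.0000 → up 179.6900 (V=50.4093), down 123.8200 (V=10.4548). Price 32.1667; hedge Δ=0.7151, bond B=-75.8184.
The time-0 hedge costs 32.1667, which is the no-arbitrage price.

(0,0): Delta=0.7151 Bond=-75.8184
(1,0): Delta=0.4141 Bond=-40.8236
(1,1): Delta=0.8732 Bond=-106.4887
(2,0): Delta=0.0000 Bond=0.0000
(2,1): Delta=0.6316 Bond=-74.0851
(2,2): Delta=1.0000 Bond=-136.8058
V0=32.1667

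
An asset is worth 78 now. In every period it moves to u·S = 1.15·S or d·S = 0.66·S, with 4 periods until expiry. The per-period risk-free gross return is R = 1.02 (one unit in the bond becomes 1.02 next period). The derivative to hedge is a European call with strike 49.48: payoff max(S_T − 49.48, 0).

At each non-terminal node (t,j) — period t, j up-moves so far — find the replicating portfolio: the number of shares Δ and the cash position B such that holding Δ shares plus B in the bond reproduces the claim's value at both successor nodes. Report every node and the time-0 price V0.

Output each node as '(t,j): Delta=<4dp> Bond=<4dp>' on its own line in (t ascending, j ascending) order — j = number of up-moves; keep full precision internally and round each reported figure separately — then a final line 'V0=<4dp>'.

The replicating-portfolio and risk-neutral prices coincide; use p* = (1.02−0.66)/(1.15−0.66) = 0.7347 for the latter.
At expiry t=4: V(4,0)=0.0000, V(4,1)=0.0000, V(4,2)=0.0000, V(4,3)=28.8146, V(4,4)=86.9425
  t=3,j=0: stock 22.4247 → up 25.7884 (V=0.0000), down 14.8003 (V=0.0000). Price 0.0000; hedge Δ=0.0000, bond B=0.0000.
  t=3,j=1: stock 39.0733 → up 44.9343 (V=0.0000), down 25.7884 (V=0.0000). Price 0.0000; hedge Δ=0.0000, bond B=0.0000.
  t=3,j=2: stock 68.0823 → up 78.2946 (V=28.8146), down 44.9343 (V=0.0000). Price 20.7548; hedge Δ=0.8637, bond B=-38.0506.
  t=3,j=3: stock 118.6282 → up 136.4225 (V=86.9425), down 78.2946 (V=28.8146). Price 70.1184; hedge Δ=1.0000, bond B=-48.5098.
  t=2,j=0: stock 33.9768 → up 39.0733 (V=0.0000), down 22.4247 (V=0.0000). Price 0.0000; hedge Δ=0.0000, bond B=0.0000.
  t=2,j=1: stock 59.2020 → up 68.0823 (V=20.7548), down 39.0733 (V=0.0000). Price 14.9495; hedge Δ=0.7155, bond B=-27.4074.
  t=2,j=2: stock 103.1550 → up 118.6282 (V=70.1184), down 68.0823 (V=20.7548). Price 55.9039; hedge Δ=0.9766, bond B=-44.8381.
  t=1,j=0: stock 51.4800 → up 59.2020 (V=14.9495), down 33.9768 (V=0.0000). Price 10.7679; hedge Δ=0.5926, bond B=-19.7412.
  t=1,j=1: stock 89.7000 → up 103.1550 (V=55.9039), down 59.2020 (V=14.9495). Price 44.1553; hedge Δ=0.9318, bond B=-39.4251.
  t=0,j=0: stock 78.0000 → up 89.7000 (V=44.1553), down 51.4800 (V=10.7679). Price 34.6053; hedge Δ=0.8736, bond B=-33.5322.
The time-0 hedge costs 34.6053, which is the no-arbitrage price.

(0,0): Delta=0.8736 Bond=-33.5322
(1,0): Delta=0.5926 Bond=-19.7412
(1,1): Delta=0.9318 Bond=-39.4251
(2,0): Delta=0.0000 Bond=0.0000
(2,1): Delta=0.7155 Bond=-27.4074
(2,2): Delta=0.9766 Bond=-44.8381
(3,0): Delta=0.0000 Bond=0.0000
(3,1): Delta=0.0000 Bond=0.0000
(3,2): Delta=0.8637 Bond=-38.0506
(3,3): Delta=1.0000 Bond=-48.5098
V0=34.6053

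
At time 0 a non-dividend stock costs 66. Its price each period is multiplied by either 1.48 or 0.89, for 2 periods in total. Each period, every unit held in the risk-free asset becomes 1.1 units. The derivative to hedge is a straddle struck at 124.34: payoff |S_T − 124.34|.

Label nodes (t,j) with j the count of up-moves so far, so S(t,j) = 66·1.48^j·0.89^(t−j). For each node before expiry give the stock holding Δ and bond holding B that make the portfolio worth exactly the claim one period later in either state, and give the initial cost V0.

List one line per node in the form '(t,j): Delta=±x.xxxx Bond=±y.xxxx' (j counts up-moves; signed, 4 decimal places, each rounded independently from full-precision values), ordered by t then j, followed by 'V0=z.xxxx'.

(0,0): Delta=-0.6639 Bond=84.8102
(1,0): Delta=-1.0000 Bond=113.0364
(1,1): Delta=-0.2981 Bond=57.5618
V0=40.9958

Risk-neutral probability p* = (R−d)/(u−d) = (1.1−0.89)/(1.48−0.89) = 0.3559.
Terminal payoffs: V(2,0)=72.0614, V(2,1)=37.4048, V(2,2)=20.2264
Node (1,0) S=58.7400: V=(p*·37.4048+(1−p*)·72.0614)/1.1=54.2964; Δ=(37.4048−72.0614)/(86.9352−52.2786)=-1.0000; B=V−Δ·S=113.0364
Node (1,1) S=97.6800: V=(p*·20.2264+(1−p*)·37.4048)/1.1=28.4459; Δ=(20.2264−37.4048)/(144.5664−86.9352)=-0.2981; B=V−Δ·S=57.5618
Node (0,0) S=66.0000: V=(p*·28.4459+(1−p*)·54.2964)/1.1=40.9958; Δ=(28.4459−54.2964)/(97.6800−58.7400)=-0.6639; B=V−Δ·S=84.8102
The time-0 hedge costs 40.9958, which is the no-arbitrage price.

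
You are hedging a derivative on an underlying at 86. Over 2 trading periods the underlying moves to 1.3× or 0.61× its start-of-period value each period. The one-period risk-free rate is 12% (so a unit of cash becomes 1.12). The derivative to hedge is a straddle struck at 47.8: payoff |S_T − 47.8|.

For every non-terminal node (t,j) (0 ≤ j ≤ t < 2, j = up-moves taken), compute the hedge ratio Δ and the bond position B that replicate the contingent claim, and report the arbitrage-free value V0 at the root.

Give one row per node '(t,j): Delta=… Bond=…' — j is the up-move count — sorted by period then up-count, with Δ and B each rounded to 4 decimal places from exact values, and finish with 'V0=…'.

(0,0): Delta=0.8760 Bond=-25.7250
(1,0): Delta=0.1270 Bond=10.4768
(1,1): Delta=1.0000 Bond=-42.6786
V0=49.6084

Risk-neutral probability p* = (R−d)/(u−d) = (1.12−0.61)/(1.3−0.61) = 0.7391.
Terminal values V(2,·): V(2,0)=15.7994, V(2,1)=20.3980, V(2,2)=97.5400
(1,0): S=52.4600. Δ = (V_up−V_dn)/(S_up−S_dn) = (20.3980−15.7994)/(68.1980−32.0006) = 0.1270. V = [p*·20.3980 + (1−p*)·15.7994]/1.12 = 17.1414. B = V − Δ·S = 10.4768.
(1,1): S=111.8000. Δ = (V_up−V_dn)/(S_up−S_dn) = (97.5400−20.3980)/(145.3400−68.1980) = 1.0000. V = [p*·97.5400 + (1−p*)·20.3980]/1.12 = 69.1214. B = V − Δ·S = -42.6786.
(0,0): S=86.0000. Δ = (V_up−V_dn)/(S_up−S_dn) = (69.1214−17.1414)/(111.8000−52.4600) = 0.8760. V = [p*·69.1214 + (1−p*)·17.1414]/1.12 = 49.6084. B = V − Δ·S = -25.7250.
Root portfolio cost Δ·86+B reproduces V0=49.6084.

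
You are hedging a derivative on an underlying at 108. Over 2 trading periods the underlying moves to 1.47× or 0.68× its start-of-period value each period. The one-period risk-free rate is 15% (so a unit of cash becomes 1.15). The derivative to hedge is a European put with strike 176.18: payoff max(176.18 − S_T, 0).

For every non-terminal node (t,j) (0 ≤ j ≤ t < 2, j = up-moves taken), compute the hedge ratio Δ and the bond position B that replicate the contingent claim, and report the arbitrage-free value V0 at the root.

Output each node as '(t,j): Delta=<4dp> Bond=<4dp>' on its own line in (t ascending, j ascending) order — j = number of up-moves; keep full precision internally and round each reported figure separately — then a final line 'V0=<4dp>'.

Since d<R<u, set p* = (R−d)/(u−d) = 0.5949; price each node as the discounted p*-expectation of its children.
Terminal values V(2,·): V(2,0)=126.2408, V(2,1)=68.2232, V(2,2)=0.0000
  t=1,j=0: stock 73.4400 → up 107.9568 (V=68.2232), down 49.9392 (V=126.2408). Price 79.7600; hedge Δ=-1.0000, bond B=153.2000.
  t=1,j=1: stock 158.7600 → up 233.3772 (V=0.0000), down 107.9568 (V=68.2232). Price 24.0302; hedge Δ=-0.5440, bond B=110.3887.
  t=0,j=0: stock 108.0000 → up 158.7600 (V=24.0302), down 73.4400 (V=79.7600). Price 40.5255; hedge Δ=-0.6532, bond B=111.0695.
Each (Δ,B) replicates both successor values, so the strategy is self-financing and V0 is arbitrage-free.

(0,0): Delta=-0.6532 Bond=111.0695
(1,0): Delta=-1.0000 Bond=153.2000
(1,1): Delta=-0.5440 Bond=110.3887
V0=40.5255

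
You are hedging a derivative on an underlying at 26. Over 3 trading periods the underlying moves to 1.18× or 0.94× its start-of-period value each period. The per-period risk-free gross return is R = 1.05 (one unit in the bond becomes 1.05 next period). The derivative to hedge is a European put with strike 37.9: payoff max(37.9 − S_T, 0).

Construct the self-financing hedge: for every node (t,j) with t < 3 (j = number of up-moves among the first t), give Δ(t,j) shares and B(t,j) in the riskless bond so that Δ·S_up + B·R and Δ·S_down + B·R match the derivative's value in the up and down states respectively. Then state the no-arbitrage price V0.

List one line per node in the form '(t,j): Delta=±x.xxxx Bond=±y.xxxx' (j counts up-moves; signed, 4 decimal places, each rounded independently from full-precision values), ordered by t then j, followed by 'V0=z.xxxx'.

The replicating-portfolio and risk-neutral prices coincide; use p* = (1.05−0.94)/(1.18−0.94) = 0.4583 for the latter.
Payoff layer (t=3): V(3,0)=16.3048, V(3,1)=10.7912, V(3,2)=3.8697, V(3,3)=0.0000
(2,0): S=22.9736. Δ = (V_up−V_dn)/(S_up−S_dn) = (10.7912−16.3048)/(27.1088−21.5952) = -1.0000. V = [p*·10.7912 + (1−p*)·16.3048]/1.05 = 13.1216. B = V − Δ·S = 36.0952.
(2,1): S=28.8392. Δ = (V_up−V_dn)/(S_up−S_dn) = (3.8697−10.7912)/(34.0303−27.1088) = -1.0000. V = [p*·3.8697 + (1−p*)·10.7912]/1.05 = 7.2560. B = V − Δ·S = 36.0952.
(2,2): S=36.2024. Δ = (V_up−V_dn)/(S_up−S_dn) = (0.0000−3.8697)/(42.7188−34.0303) = -0.4454. V = [p*·0.0000 + (1−p*)·3.8697]/1.05 = 1.9963. B = V − Δ·S = 18.1202.
(1,0): S=24.4400. Δ = (V_up−V_dn)/(S_up−S_dn) = (7.2560−13.1216)/(28.8392−22.9736) = -1.0000. V = [p*·7.2560 + (1−p*)·13.1216]/1.05 = 9.9364. B = V − Δ·S = 34.3764.
(1,1): S=30.6800. Δ = (V_up−V_dn)/(S_up−S_dn) = (1.9963−7.2560)/(36.2024−28.8392) = -0.7143. V = [p*·1.9963 + (1−p*)·7.2560]/1.05 = 4.6146. B = V − Δ·S = 26.5302.
(0,0): S=26.0000. Δ = (V_up−V_dn)/(S_up−S_dn) = (4.6146−9.9364)/(30.6800−24.4400) = -0.8529. V = [p*·4.6146 + (1−p*)·9.9364]/1.05 = 7.1402. B = V − Δ·S = 29.3145.
The time-0 hedge costs 7.1402, which is the no-arbitrage price.

(0,0): Delta=-0.8529 Bond=29.3145
(1,0): Delta=-1.0000 Bond=34.3764
(1,1): Delta=-0.7143 Bond=26.5302
(2,0): Delta=-1.0000 Bond=36.0952
(2,1): Delta=-1.0000 Bond=36.0952
(2,2): Delta=-0.4454 Bond=18.1202
V0=7.1402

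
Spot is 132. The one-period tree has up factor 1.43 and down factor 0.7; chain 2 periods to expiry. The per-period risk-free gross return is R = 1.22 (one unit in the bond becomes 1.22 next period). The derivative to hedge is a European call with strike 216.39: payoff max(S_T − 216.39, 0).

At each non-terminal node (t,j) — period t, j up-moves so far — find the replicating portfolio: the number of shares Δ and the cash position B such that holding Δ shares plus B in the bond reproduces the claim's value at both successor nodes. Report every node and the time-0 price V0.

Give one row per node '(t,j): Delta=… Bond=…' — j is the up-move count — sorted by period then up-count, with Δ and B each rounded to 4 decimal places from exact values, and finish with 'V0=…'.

The replicating-portfolio and risk-neutral prices coincide; use p* = (1.22−0.7)/(1.43−0.7) = 0.7123 for the latter.
Terminal payoffs: V(2,0)=0.0000, V(2,1)=0.0000, V(2,2)=53.5368
  t=1,j=0: stock 92.4000 → up 132.1320 (V=0.0000), down 64.6800 (V=0.0000). Price 0.0000; hedge Δ=0.0000, bond B=0.0000.
  t=1,j=1: stock 188.7600 → up 269.9268 (V=53.5368), down 132.1320 (V=0.0000). Price 31.2589; hedge Δ=0.3885, bond B=-42.0792.
  t=0,j=0: stock 132.0000 → up 188.7600 (V=31.2589), down 92.4000 (V=0.0000). Price 18.2513; hedge Δ=0.3244, bond B=-24.5691.
Root portfolio cost Δ·132+B reproduces V0=18.2513.

(0,0): Delta=0.3244 Bond=-24.5691
(1,0): Delta=0.0000 Bond=0.0000
(1,1): Delta=0.3885 Bond=-42.0792
V0=18.2513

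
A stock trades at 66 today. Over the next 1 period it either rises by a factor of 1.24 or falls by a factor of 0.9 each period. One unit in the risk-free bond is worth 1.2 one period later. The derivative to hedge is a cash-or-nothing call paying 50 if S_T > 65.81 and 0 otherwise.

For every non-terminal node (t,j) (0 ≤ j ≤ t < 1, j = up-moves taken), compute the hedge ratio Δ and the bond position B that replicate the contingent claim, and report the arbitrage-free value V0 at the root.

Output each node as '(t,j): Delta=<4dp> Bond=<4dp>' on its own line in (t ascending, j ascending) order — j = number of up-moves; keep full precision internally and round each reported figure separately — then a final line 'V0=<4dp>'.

The replicating-portfolio and risk-neutral prices coincide; use p* = (1.2−0.9)/(1.24−0.9) = 0.8824 for the latter.
Terminal values V(1,·): V(1,0)=0.0000, V(1,1)=50.0000
  t=0,j=0: stock 66.0000 → up 81.8400 (V=50.0000), down 59.4000 (V=0.0000). Price 36.7647; hedge Δ=2.2282, bond B=-110.2941.
Root portfolio cost Δ·66+B reproduces V0=36.7647.

(0,0): Delta=2.2282 Bond=-110.2941
V0=36.7647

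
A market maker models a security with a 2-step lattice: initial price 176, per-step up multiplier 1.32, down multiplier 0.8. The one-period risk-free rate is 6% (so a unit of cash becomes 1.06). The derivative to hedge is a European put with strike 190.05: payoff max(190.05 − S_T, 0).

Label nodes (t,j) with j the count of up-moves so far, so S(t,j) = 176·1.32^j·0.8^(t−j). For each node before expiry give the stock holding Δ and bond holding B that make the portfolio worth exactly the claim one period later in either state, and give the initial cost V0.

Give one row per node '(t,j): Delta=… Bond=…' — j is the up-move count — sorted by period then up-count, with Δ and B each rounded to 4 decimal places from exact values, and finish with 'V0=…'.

No-arbitrage ⇒ martingale measure with p* = (R−d)/(u−d) = 0.5000.
Payoff layer (t=2): V(2,0)=77.4100, V(2,1)=4.1940, V(2,2)=0.0000
  t=1,j=0: stock 140.8000 → up 185.8560 (V=4.1940), down 112.6400 (V=77.4100). Price 38.4925; hedge Δ=-1.0000, bond B=179.2925.
  t=1,j=1: stock 232.3200 → up 306.6624 (V=0.0000), down 185.8560 (V=4.1940). Price 1.9783; hedge Δ=-0.0347, bond B=10.0437.
  t=0,j=0: stock 176.0000 → up 232.3200 (V=1.9783), down 140.8000 (V=38.4925). Price 19.0900; hedge Δ=-0.3990, bond B=89.3095.
The time-0 hedge costs 19.0900, which is the no-arbitrage price.

(0,0): Delta=-0.3990 Bond=89.3095
(1,0): Delta=-1.0000 Bond=179.2925
(1,1): Delta=-0.0347 Bond=10.0437
V0=19.0900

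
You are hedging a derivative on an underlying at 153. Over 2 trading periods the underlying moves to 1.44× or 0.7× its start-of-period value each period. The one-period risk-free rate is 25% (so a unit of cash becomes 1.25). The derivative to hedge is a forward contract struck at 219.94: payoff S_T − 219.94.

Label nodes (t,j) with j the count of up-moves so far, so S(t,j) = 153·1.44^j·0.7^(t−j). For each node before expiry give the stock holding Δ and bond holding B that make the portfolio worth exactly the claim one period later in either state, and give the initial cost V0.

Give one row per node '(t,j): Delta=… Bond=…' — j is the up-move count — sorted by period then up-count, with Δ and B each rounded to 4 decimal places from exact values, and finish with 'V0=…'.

(0,0): Delta=1.0000 Bond=-140.7616
(1,0): Delta=1.0000 Bond=-175.9520
(1,1): Delta=1.0000 Bond=-175.9520
V0=12.2384

No-arbitrage ⇒ martingale measure with p* = (R−d)/(u−d) = 0.7432.
Terminal values V(2,·): V(2,0)=-144.9700, V(2,1)=-65.7160, V(2,2)=97.3208
  t=1,j=0: stock 107.1000 → up 154.2240 (V=-65.7160), down 74.9700 (V=-144.9700). Price -68.8520; hedge Δ=1.0000, bond B=-175.9520.
  t=1,j=1: stock 220.3200 → up 317.2608 (V=97.3208), down 154.2240 (V=-65.7160). Price 44.3680; hedge Δ=1.0000, bond B=-175.9520.
  t=0,j=0: stock 153.0000 → up 220.3200 (V=44.3680), down 107.1000 (V=-68.8520). Price 12.2384; hedge Δ=1.0000, bond B=-140.7616.
Root portfolio cost Δ·153+B reproduces V0=12.2384.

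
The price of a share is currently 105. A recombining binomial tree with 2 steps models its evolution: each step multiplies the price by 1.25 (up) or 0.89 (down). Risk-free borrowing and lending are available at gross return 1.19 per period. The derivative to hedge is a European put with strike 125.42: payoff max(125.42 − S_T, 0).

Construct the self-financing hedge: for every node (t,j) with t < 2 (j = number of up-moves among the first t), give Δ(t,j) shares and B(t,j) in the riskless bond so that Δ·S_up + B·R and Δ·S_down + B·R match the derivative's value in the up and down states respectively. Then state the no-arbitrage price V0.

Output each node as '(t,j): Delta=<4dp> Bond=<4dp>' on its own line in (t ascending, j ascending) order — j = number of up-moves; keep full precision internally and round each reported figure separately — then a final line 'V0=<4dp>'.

No-arbitrage ⇒ martingale measure with p* = (R−d)/(u−d) = 0.8333.
Terminal values V(2,·): V(2,0)=42.2495, V(2,1)=8.6075, V(2,2)=0.0000
(1,0): S=93.4500. Δ = (V_up−V_dn)/(S_up−S_dn) = (8.6075−42.2495)/(116.8125−83.1705) = -1.0000. V = [p*·8.6075 + (1−p*)·42.2495]/1.19 = 11.9450. B = V − Δ·S = 105.3950.
(1,1): S=131.2500. Δ = (V_up−V_dn)/(S_up−S_dn) = (0.0000−8.6075)/(164.0625−116.8125) = -0.1822. V = [p*·0.0000 + (1−p*)·8.6075]/1.19 = 1.2055. B = V − Δ·S = 25.1153.
(0,0): S=105.0000. Δ = (V_up−V_dn)/(S_up−S_dn) = (1.2055−11.9450)/(131.2500−93.4500) = -0.2841. V = [p*·1.2055 + (1−p*)·11.9450]/1.19 = 2.5172. B = V − Δ·S = 32.3489.
Root portfolio cost Δ·105+B reproduces V0=2.5172.

(0,0): Delta=-0.2841 Bond=32.3489
(1,0): Delta=-1.0000 Bond=105.3950
(1,1): Delta=-0.1822 Bond=25.1153
V0=2.5172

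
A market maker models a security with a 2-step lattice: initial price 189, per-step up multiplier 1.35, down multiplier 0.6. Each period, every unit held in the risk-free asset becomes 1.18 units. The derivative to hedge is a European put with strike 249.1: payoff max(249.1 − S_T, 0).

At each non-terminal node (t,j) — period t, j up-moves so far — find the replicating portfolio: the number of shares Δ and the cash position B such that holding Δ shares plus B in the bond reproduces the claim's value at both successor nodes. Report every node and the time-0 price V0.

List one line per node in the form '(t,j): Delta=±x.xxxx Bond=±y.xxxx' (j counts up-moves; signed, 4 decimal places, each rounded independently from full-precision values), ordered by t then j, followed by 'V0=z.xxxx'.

No-arbitrage ⇒ martingale measure with p* = (R−d)/(u−d) = 0.7733.
Terminal values V(2,·): V(2,0)=181.0600, V(2,1)=96.0100, V(2,2)=0.0000
  t=1,j=0: stock 113.4000 → up 153.0900 (V=96.0100), down 68.0400 (V=181.0600). Price 97.7017; hedge Δ=-1.0000, bond B=211.1017.
  t=1,j=1: stock 255.1500 → up 344.4525 (V=0.0000), down 153.0900 (V=96.0100). Price 18.4426; hedge Δ=-0.5017, bond B=146.4559.
  t=0,j=0: stock 189.0000 → up 255.1500 (V=18.4426), down 113.4000 (V=97.7017). Price 30.8542; hedge Δ=-0.5591, bond B=136.5330.
Self-financing check: at every node Δ·S+B equals the discounted successor values.

(0,0): Delta=-0.5591 Bond=136.5330
(1,0): Delta=-1.0000 Bond=211.1017
(1,1): Delta=-0.5017 Bond=146.4559
V0=30.8542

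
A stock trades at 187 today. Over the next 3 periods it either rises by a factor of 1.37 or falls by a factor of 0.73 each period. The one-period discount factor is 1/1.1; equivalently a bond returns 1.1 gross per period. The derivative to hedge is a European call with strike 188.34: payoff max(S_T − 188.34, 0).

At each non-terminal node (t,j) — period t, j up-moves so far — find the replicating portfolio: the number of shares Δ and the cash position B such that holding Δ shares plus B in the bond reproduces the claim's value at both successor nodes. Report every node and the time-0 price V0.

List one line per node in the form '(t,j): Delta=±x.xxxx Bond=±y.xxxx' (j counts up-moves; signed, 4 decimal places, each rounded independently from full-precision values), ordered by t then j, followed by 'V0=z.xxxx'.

Risk-neutral probability p* = (R−d)/(u−d) = (1.1−0.73)/(1.37−0.73) = 0.5781.
At expiry t=3: V(3,0)=0.0000, V(3,1)=0.0000, V(3,2)=67.8756, V(3,3)=292.5030
  t=2,j=0: stock 99.6523 → up 136.5237 (V=0.0000), down 72.7462 (V=0.0000). Price 0.0000; hedge Δ=0.0000, bond B=0.0000.
  t=2,j=1: stock 187.0187 → up 256.2156 (V=67.8756), down 136.5237 (V=0.0000). Price 35.6733; hedge Δ=0.5671, bond B=-70.3824.
  t=2,j=2: stock 350.9803 → up 480.8430 (V=292.5030), down 256.2156 (V=67.8756). Price 179.7621; hedge Δ=1.0000, bond B=-171.2182.
  t=1,j=0: stock 136.5100 → up 187.0187 (V=35.6733), down 99.6523 (V=0.0000). Price 18.7487; hedge Δ=0.4083, bond B=-36.9907.
  t=1,j=1: stock 256.1900 → up 350.9803 (V=179.7621), down 187.0187 (V=35.6733). Price 108.1588; hedge Δ=0.8788, bond B=-116.9801.
  t=0,j=0: stock 187.0000 → up 256.1900 (V=108.1588), down 136.5100 (V=18.7487). Price 64.0354; hedge Δ=0.7471, bond B=-75.6678.
The time-0 hedge costs 64.0354, which is the no-arbitrage price.

(0,0): Delta=0.7471 Bond=-75.6678
(1,0): Delta=0.4083 Bond=-36.9907
(1,1): Delta=0.8788 Bond=-116.9801
(2,0): Delta=0.0000 Bond=0.0000
(2,1): Delta=0.5671 Bond=-70.3824
(2,2): Delta=1.0000 Bond=-171.2182
V0=64.0354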